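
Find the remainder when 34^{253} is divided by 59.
By Fermat: 34^{58} ≡ 1 (mod 59). 253 = 4×58 + 21. So 34^{253} ≡ 34^{21} ≡ 31 (mod 59)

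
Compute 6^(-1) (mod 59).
6^(-1) ≡ 10 (mod 59). Verification: 6 × 10 = 60 ≡ 1 (mod 59)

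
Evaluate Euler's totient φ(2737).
2112

Prime factorization: 2737 = 7 × 17 × 23
Using the formula φ(n) = n × Π(1 - 1/p) for each prime factor p:
φ(2737) = 2737 × (1 - 1/7) × (1 - 1/17) × (1 - 1/23)
φ(2737) = 2112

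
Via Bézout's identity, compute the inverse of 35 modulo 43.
Extended GCD: 35(16) + 43(-13) = 1. So 35^(-1) ≡ 16 ≡ 16 (mod 43). Verify: 35 × 16 = 560 ≡ 1 (mod 43)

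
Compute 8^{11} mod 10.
2

Using successive squaring:
Binary expansion of 11: 1011
Powers of 8 mod 10 (each is the square of the previous):
  8^1 ≡ 8 (mod 10)
  8^2 ≡ 8² = 64 ≡ 4 (mod 10)
  8^4 ≡ 4² = 16 ≡ 6 (mod 10)
  8^8 ≡ 6² = 36 ≡ 6 (mod 10)
11 = 8 + 2 + 1, so 8^11 = 8^8 × 8^2 × 8^1 ≡ 6 × 4 × 8 (mod 10)
Multiplying step by step:
  6 × 4 = 24 ≡ 4 (mod 10)
  4 × 8 = 32 ≡ 2 (mod 10)
Result: 8^11 ≡ 2 (mod 10)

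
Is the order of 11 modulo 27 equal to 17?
No, the actual order is 18, not 17.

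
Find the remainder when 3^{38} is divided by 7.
By Fermat: 3^{6} ≡ 1 (mod 7). 38 = 6×6 + 2. So 3^{38} ≡ 3^{2} ≡ 2 (mod 7)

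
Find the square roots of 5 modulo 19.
The square roots of 5 mod 19 are 9 and 10. Verify: 9² = 81 ≡ 5 (mod 19)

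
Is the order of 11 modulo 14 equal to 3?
Yes, ord_14(11) = 3.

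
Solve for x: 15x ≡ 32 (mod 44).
8

Since gcd(15, 44) = 1 divides 32, a solution exists.
Multiply both sides by the inverse of 15 mod 44:
  15^(-1) mod 44 = 3
  x ≡ 3 × 32 ≡ 96 ≡ 8 (mod 44)
Verification: 15 × 8 = 120 = 2 × 44 + 32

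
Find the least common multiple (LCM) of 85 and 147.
12495

First find GCD(85, 147) using the Euclidean algorithm:
85 = 0 × 147 + 85
147 = 1 × 85 + 62
85 = 1 × 62 + 23
62 = 2 × 23 + 16
23 = 1 × 16 + 7
16 = 2 × 7 + 2
7 = 3 × 2 + 1
2 = 2 × 1 + 0
GCD(85, 147) = 1

LCM formula: LCM(a, b) = (a × b) / GCD(a, b)
LCM(85, 147) = (85 × 147) / 1
LCM(85, 147) = 12495 / 1
LCM(85, 147) = 12495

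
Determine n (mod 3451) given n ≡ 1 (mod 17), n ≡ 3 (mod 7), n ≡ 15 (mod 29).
885

Using the Chinese Remainder Theorem:
M = product of moduli = 3451
For equation 1: M_1 = 203, 203 ≡ 16 (mod 17), inverse of 203 mod 17 is 16 (check: 16 × 16 = 256 ≡ 1 (mod 17))
For equation 2: M_2 = 493, 493 ≡ 3 (mod 7), inverse of 493 mod 7 is 5 (check: 3 × 5 = 15 ≡ 1 (mod 7))
For equation 3: M_3 = 119, 119 ≡ 3 (mod 29), inverse of 119 mod 29 is 10 (check: 3 × 10 = 30 ≡ 1 (mod 29))
Combine: n ≡ Σ r_i×M_i×(M_i⁻¹ mod m_i) = 1×203×16 + 3×493×5 + 15×119×10 = 3248 + 7395 + 17850 = 28493
28493 mod 3451 = 885
n ≡ 885 (mod 3451)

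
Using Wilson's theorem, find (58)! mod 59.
By Wilson's theorem, (58)! ≡ -1 ≡ 58 (mod 59)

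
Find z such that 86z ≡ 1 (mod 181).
86^(-1) ≡ 40 (mod 181). Verification: 86 × 40 = 3440 ≡ 1 (mod 181)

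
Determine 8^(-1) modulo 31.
8^(-1) ≡ 4 (mod 31). Verification: 8 × 4 = 32 ≡ 1 (mod 31)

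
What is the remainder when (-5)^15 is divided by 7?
Using Fermat: (-5)^{6} ≡ 1 (mod 7). 15 ≡ 3 (mod 6). So (-5)^{15} ≡ (-5)^{3} ≡ 1 (mod 7)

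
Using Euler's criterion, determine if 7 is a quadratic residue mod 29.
By Euler's criterion: 7^{14} ≡ 1 (mod 29). Since this equals 1, 7 is a QR.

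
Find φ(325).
240

Prime factorization: 325 = 5^2 × 13
Using the formula φ(n) = n × Π(1 - 1/p) for each prime factor p:
φ(325) = 325 × (1 - 1/5) × (1 - 1/13)
φ(325) = 240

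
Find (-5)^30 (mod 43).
Using repeated squaring. (-5) ≡ 38 (mod 43). 30 = 16 + 8 + 4 + 2 (binary 11110). Repeated squaring mod 43: 38^1 ≡ 38; 38^2 ≡ 38² = 1444 ≡ 25; 38^4 ≡ 25² = 625 ≡ 23; 38^8 ≡ 23² = 529 ≡ 13; 38^16 ≡ 13² = 169 ≡ 40. Multiply: (-5)^30 ≡ 38^16 × 38^8 × 38^4 × 38^2 ≡ 40 × 13 × 23 × 25 (mod 43): 40 × 13 = 520 ≡ 4; 4 × 23 = 92 ≡ 6; 6 × 25 = 150 ≡ 21. So (-5)^30 ≡ 21 (mod 43).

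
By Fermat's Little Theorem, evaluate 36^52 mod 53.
By Fermat's Little Theorem, 36^{52} ≡ 1 (mod 53) since 53 is prime and gcd(36, 53) = 1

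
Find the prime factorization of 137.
137

Divide by primes starting from smallest:
137 ÷ 137 = 1

137 = 137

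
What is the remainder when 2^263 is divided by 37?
Using Fermat: 2^{36} ≡ 1 (mod 37). 263 ≡ 11 (mod 36). So 2^{263} ≡ 2^{11} ≡ 13 (mod 37)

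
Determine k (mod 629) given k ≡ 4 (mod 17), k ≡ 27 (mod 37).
582

Using the Chinese Remainder Theorem:
M = product of moduli = 629
For equation 1: M_1 = 37, 37 ≡ 3 (mod 17), inverse of 37 mod 17 is 6 (check: 3 × 6 = 18 ≡ 1 (mod 17))
For equation 2: M_2 = 17, 17 ≡ 17 (mod 37), inverse of 17 mod 37 is 24 (check: 17 × 24 = 408 ≡ 1 (mod 37))
Combine: k ≡ Σ r_i×M_i×(M_i⁻¹ mod m_i) = 4×37×6 + 27×17×24 = 888 + 11016 = 11904
11904 mod 629 = 582
k ≡ 582 (mod 629)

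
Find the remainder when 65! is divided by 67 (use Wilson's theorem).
(66)! = (65)! × (66) ≡ -1 (mod 67). So (65)! ≡ -1 × (66)^(-1) ≡ (-1)×(-1) = 1 (mod 67)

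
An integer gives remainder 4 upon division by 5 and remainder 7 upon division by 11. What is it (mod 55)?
M = 5 × 11 = 55. M₁ = 11, y₁ ≡ 1 (mod 5). M₂ = 5, y₂ ≡ 9 (mod 11). m = 4×11×1 + 7×5×9 ≡ 29 (mod 55). The smallest positive such number is 29.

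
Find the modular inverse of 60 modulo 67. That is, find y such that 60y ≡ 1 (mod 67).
19

Using Extended Euclidean Algorithm:
gcd(60, 67) = 1
Bezout coefficients: 60 × 19 + 67 × -17 = 1
So 60 × 19 ≡ 1 (mod 67)
The inverse is 19 mod 67 = 19
Verification: 60 × 19 = 1140 = 17 × 67 + 1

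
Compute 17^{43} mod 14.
3

Using successive squaring:
Binary expansion of 43: 101011
Powers of 17 mod 14 (each is the square of the previous):
  17^1 ≡ 3 (mod 14)
  17^2 ≡ 3² = 9 ≡ 9 (mod 14)
  17^4 ≡ 9² = 81 ≡ 11 (mod 14)
  17^8 ≡ 11² = 121 ≡ 9 (mod 14)
  17^16 ≡ 9² = 81 ≡ 11 (mod 14)
  17^32 ≡ 11² = 121 ≡ 9 (mod 14)
43 = 32 + 8 + 2 + 1, so 17^43 = 17^32 × 17^8 × 17^2 × 17^1 ≡ 9 × 9 × 9 × 3 (mod 14)
Multiplying step by step:
  9 × 9 = 81 ≡ 11 (mod 14)
  11 × 9 = 99 ≡ 1 (mod 14)
  1 × 3 = 3 ≡ 3 (mod 14)
Result: 17^43 ≡ 3 (mod 14)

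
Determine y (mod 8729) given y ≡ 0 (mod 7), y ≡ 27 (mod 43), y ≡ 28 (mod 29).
3682

Using the Chinese Remainder Theorem:
M = product of moduli = 8729
For equation 1: M_1 = 1247, 1247 ≡ 1 (mod 7), inverse of 1247 mod 7 is 1 (check: 1 × 1 = 1 ≡ 1 (mod 7))
For equation 2: M_2 = 203, 203 ≡ 31 (mod 43), inverse of 203 mod 43 is 25 (check: 31 × 25 = 775 ≡ 1 (mod 43))
For equation 3: M_3 = 301, 301 ≡ 11 (mod 29), inverse of 301 mod 29 is 8 (check: 11 × 8 = 88 ≡ 1 (mod 29))
Combine: y ≡ Σ r_i×M_i×(M_i⁻¹ mod m_i) = 0×1247×1 + 27×203×25 + 28×301×8 = 0 + 137025 + 67424 = 204449
204449 mod 8729 = 3682
y ≡ 3682 (mod 8729)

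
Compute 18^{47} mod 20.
12

Using successive squaring:
Binary expansion of 47: 101111
Powers of 18 mod 20 (each is the square of the previous):
  18^1 ≡ 18 (mod 20)
  18^2 ≡ 18² = 324 ≡ 4 (mod 20)
  18^4 ≡ 4² = 16 ≡ 16 (mod 20)
  18^8 ≡ 16² = 256 ≡ 16 (mod 20)
  18^16 ≡ 16² = 256 ≡ 16 (mod 20)
  18^32 ≡ 16² = 256 ≡ 16 (mod 20)
47 = 32 + 8 + 4 + 2 + 1, so 18^47 = 18^32 × 18^8 × 18^4 × 18^2 × 18^1 ≡ 16 × 16 × 16 × 4 × 18 (mod 20)
Multiplying step by step:
  16 × 16 = 256 ≡ 16 (mod 20)
  16 × 16 = 256 ≡ 16 (mod 20)
  16 × 4 = 64 ≡ 4 (mod 20)
  4 × 18 = 72 ≡ 12 (mod 20)
Result: 18^47 ≡ 12 (mod 20)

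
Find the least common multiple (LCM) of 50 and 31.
1550

First find GCD(50, 31) using the Euclidean algorithm:
50 = 1 × 31 + 19
31 = 1 × 19 + 12
19 = 1 × 12 + 7
12 = 1 × 7 + 5
7 = 1 × 5 + 2
5 = 2 × 2 + 1
2 = 2 × 1 + 0
GCD(50, 31) = 1

LCM formula: LCM(a, b) = (a × b) / GCD(a, b)
LCM(50, 31) = (50 × 31) / 1
LCM(50, 31) = 1550 / 1
LCM(50, 31) = 1550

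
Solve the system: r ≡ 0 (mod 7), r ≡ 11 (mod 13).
M = 7 × 13 = 91. M₁ = 13, y₁ ≡ 6 (mod 7). M₂ = 7, y₂ ≡ 2 (mod 13). r = 0×13×6 + 11×7×2 ≡ 63 (mod 91)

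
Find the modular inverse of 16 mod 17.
16^(-1) ≡ 16 (mod 17). Verification: 16 × 16 = 256 ≡ 1 (mod 17)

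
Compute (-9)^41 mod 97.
Using repeated squaring. (-9) ≡ 88 (mod 97). 41 = 32 + 8 + 1 (binary 101001). Repeated squaring mod 97: 88^1 ≡ 88; 88^2 ≡ 88² = 7744 ≡ 81; 88^4 ≡ 81² = 6561 ≡ 62; 88^8 ≡ 62² = 3844 ≡ 61; 88^16 ≡ 61² = 3721 ≡ 35; 88^32 ≡ 35² = 1225 ≡ 61. Multiply: (-9)^41 ≡ 88^32 × 88^8 × 88^1 ≡ 61 × 61 × 88 (mod 97): 61 × 61 = 3721 ≡ 35; 35 × 88 = 3080 ≡ 73. So (-9)^41 ≡ 73 (mod 97).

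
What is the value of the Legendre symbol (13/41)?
(13/41) = 13^{20} mod 41 = -1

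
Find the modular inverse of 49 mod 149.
49^(-1) ≡ 73 (mod 149). Verification: 49 × 73 = 3577 ≡ 1 (mod 149)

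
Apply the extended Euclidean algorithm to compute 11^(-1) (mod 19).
Extended GCD: 11(7) + 19(-4) = 1. So 11^(-1) ≡ 7 ≡ 7 (mod 19). Verify: 11 × 7 = 77 ≡ 1 (mod 19)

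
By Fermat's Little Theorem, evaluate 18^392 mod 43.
By Fermat: 18^{42} ≡ 1 (mod 43). 392 ≡ 14 (mod 42). So 18^{392} ≡ 18^{14} ≡ 6 (mod 43)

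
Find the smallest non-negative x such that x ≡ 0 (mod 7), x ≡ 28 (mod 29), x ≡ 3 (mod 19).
231

Using the Chinese Remainder Theorem:
M = product of moduli = 3857
For equation 1: M_1 = 551, 551 ≡ 5 (mod 7), inverse of 551 mod 7 is 3 (check: 5 × 3 = 15 ≡ 1 (mod 7))
For equation 2: M_2 = 133, 133 ≡ 17 (mod 29), inverse of 133 mod 29 is 12 (check: 17 × 12 = 204 ≡ 1 (mod 29))
For equation 3: M_3 = 203, 203 ≡ 13 (mod 19), inverse of 203 mod 19 is 3 (check: 13 × 3 = 39 ≡ 1 (mod 19))
Combine: x ≡ Σ r_i×M_i×(M_i⁻¹ mod m_i) = 0×551×3 + 28×133×12 + 3×203×3 = 0 + 44688 + 1827 = 46515
46515 mod 3857 = 231
x ≡ 231 (mod 3857)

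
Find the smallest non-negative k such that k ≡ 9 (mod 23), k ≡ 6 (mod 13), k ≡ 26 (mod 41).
6012

Using the Chinese Remainder Theorem:
M = product of moduli = 12259
For equation 1: M_1 = 533, 533 ≡ 4 (mod 23), inverse of 533 mod 23 is 6 (check: 4 × 6 = 24 ≡ 1 (mod 23))
For equation 2: M_2 = 943, 943 ≡ 7 (mod 13), inverse of 943 mod 13 is 2 (check: 7 × 2 = 14 ≡ 1 (mod 13))
For equation 3: M_3 = 299, 299 ≡ 12 (mod 41), inverse of 299 mod 41 is 24 (check: 12 × 24 = 288 ≡ 1 (mod 41))
Combine: k ≡ Σ r_i×M_i×(M_i⁻¹ mod m_i) = 9×533×6 + 6×943×2 + 26×299×24 = 28782 + 11316 + 186576 = 226674
226674 mod 12259 = 6012
k ≡ 6012 (mod 12259)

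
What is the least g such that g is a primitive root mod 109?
p - 1 = 108 has prime divisors 2, 3. h is a primitive root mod 109 iff h^(108/q) ≢ 1 (mod 109) for each such q.
h = 2: 2^54 ≡ 108, 2^36 ≡ 1 (mod 109); 2^36 ≡ 1, so not a primitive root.
h = 3: 3^54 ≡ 1, 3^36 ≡ 63 (mod 109); 3^54 ≡ 1, so not a primitive root.
h = 4: 4^54 ≡ 1, 4^36 ≡ 1 (mod 109); 4^54 ≡ 1, so not a primitive root.
h = 5: 5^54 ≡ 1, 5^36 ≡ 63 (mod 109); 5^54 ≡ 1, so not a primitive root.
h = 6: 6^54 ≡ 108, 6^36 ≡ 63 (mod 109); none is 1, so 6 has order 108 and is a primitive root.
The smallest primitive root mod 109 is g = 6.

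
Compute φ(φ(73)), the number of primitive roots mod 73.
Number of primitive roots mod 73 = φ(72) = 24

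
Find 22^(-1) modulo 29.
4

Using Extended Euclidean Algorithm:
gcd(22, 29) = 1
Bezout coefficients: 22 × 4 + 29 × -3 = 1
So 22 × 4 ≡ 1 (mod 29)
The inverse is 4 mod 29 = 4
Verification: 22 × 4 = 88 = 3 × 29 + 1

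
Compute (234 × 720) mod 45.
0

(234 × 720) = 168480
168480 mod 45 = 0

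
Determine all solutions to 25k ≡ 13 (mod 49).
26

Since gcd(25, 49) = 1 divides 13, a solution exists.
Multiply both sides by the inverse of 25 mod 49:
  25^(-1) mod 49 = 2
  x ≡ 2 × 13 ≡ 26 ≡ 26 (mod 49)
Verification: 25 × 26 = 650 = 13 × 49 + 13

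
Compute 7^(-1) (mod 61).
35

Using Extended Euclidean Algorithm:
gcd(7, 61) = 1
Bezout coefficients: 7 × -26 + 61 × 3 = 1
So 7 × -26 ≡ 1 (mod 61)
The inverse is -26 mod 61 = 35
Verification: 7 × 35 = 245 = 4 × 61 + 1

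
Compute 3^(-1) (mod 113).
3^(-1) ≡ 38 (mod 113). Verification: 3 × 38 = 114 ≡ 1 (mod 113)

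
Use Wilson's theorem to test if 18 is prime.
(17)! mod 18 = 0. Since 0 ≢ -1 (mod 18), 18 is not prime.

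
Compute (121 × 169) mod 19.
5

(121 × 169) = 20449
20449 mod 19 = 5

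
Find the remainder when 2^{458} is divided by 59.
By Fermat: 2^{58} ≡ 1 (mod 59). 458 = 7×58 + 52. So 2^{458} ≡ 2^{52} ≡ 12 (mod 59)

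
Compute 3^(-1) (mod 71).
24

Using Extended Euclidean Algorithm:
gcd(3, 71) = 1
Bezout coefficients: 3 × 24 + 71 × -1 = 1
So 3 × 24 ≡ 1 (mod 71)
The inverse is 24 mod 71 = 24
Verification: 3 × 24 = 72 = 1 × 71 + 1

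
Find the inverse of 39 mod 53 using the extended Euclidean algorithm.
Extended GCD: 39(-19) + 53(14) = 1. So 39^(-1) ≡ 34 ≡ 34 (mod 53). Verify: 39 × 34 = 1326 ≡ 1 (mod 53)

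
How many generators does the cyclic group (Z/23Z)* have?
10

The number of primitive roots modulo p is φ(p-1) = φ(22)
φ(22) = 10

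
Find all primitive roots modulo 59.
Primitive roots mod 59: {2, 6, 8, 10, 11, 13, 14, 18, 23, 24, 30, 31, 32, 33, 34, 37, 38, 39, 40, 42, 43, 44, 47, 50, 52, 54, 55, 56}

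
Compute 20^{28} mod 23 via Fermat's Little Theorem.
16

By Fermat's Little Theorem, a^(p-1) ≡ 1 (mod p) for prime p and gcd(a, p) = 1
Here p = 23, so 20^22 ≡ 1 (mod 23)
We can reduce the exponent: 28 mod 22 = 6
So 20^28 ≡ 20^6 (mod 23)
Computing: 20^6 mod 23 = 16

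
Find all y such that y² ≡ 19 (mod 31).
The square roots of 19 mod 31 are 9 and 22. Verify: 9² = 81 ≡ 19 (mod 31)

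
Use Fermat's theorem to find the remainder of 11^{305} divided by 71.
51

By Fermat's Little Theorem, a^(p-1) ≡ 1 (mod p) for prime p and gcd(a, p) = 1
Here p = 71, so 11^70 ≡ 1 (mod 71)
We can reduce the exponent: 305 mod 70 = 25
So 11^305 ≡ 11^25 (mod 71)
Computing: 11^25 mod 71 = 51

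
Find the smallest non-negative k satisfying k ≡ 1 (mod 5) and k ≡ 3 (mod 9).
M = 5 × 9 = 45. M₁ = 9, y₁ ≡ 4 (mod 5). M₂ = 5, y₂ ≡ 2 (mod 9). k = 1×9×4 + 3×5×2 ≡ 21 (mod 45)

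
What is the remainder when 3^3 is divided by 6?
3 = 2 + 1 (binary 11). Repeated squaring mod 6: 3^1 ≡ 3; 3^2 ≡ 3² = 9 ≡ 3. Multiply: 3^3 = 3^2 × 3^1 ≡ 3 × 3 (mod 6): 3 × 3 = 9 ≡ 3. So 3^3 ≡ 3 (mod 6).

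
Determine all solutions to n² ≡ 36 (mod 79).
The square roots of 36 mod 79 are 73 and 6. Verify: 73² = 5329 ≡ 36 (mod 79)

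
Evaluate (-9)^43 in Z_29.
Using Fermat: (-9)^{28} ≡ 1 (mod 29). 43 ≡ 15 (mod 28). So (-9)^{43} ≡ (-9)^{15} ≡ 20 (mod 29)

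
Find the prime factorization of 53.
53

Divide by primes starting from smallest:
53 ÷ 53 = 1

53 = 53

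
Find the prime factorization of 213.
3 × 71

Divide by primes starting from smallest:
213 ÷ 3 = 71
71 ÷ 71 = 1

213 = 3 × 71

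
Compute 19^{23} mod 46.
19

Using successive squaring:
Binary expansion of 23: 10111
Powers of 19 mod 46 (each is the square of the previous):
  19^1 ≡ 19 (mod 46)
  19^2 ≡ 19² = 361 ≡ 39 (mod 46)
  19^4 ≡ 39² = 1521 ≡ 3 (mod 46)
  19^8 ≡ 3² = 9 ≡ 9 (mod 46)
  19^16 ≡ 9² = 81 ≡ 35 (mod 46)
23 = 16 + 4 + 2 + 1, so 19^23 = 19^16 × 19^4 × 19^2 × 19^1 ≡ 35 × 3 × 39 × 19 (mod 46)
Multiplying step by step:
  35 × 3 = 105 ≡ 13 (mod 46)
  13 × 39 = 507 ≡ 1 (mod 46)
  1 × 19 = 19 ≡ 19 (mod 46)
Result: 19^23 ≡ 19 (mod 46)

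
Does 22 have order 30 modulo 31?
p - 1 = 30 has prime divisors 2, 3, 5. Check 22^(30/q) mod 31 for each: 22^(30/2) = 22^15 ≡ 30, 22^(30/3) = 22^10 ≡ 5, 22^(30/5) = 22^6 ≡ 8 (mod 31). None of these is 1, so 22 has order 30 = φ(31), so it is a primitive root mod 31.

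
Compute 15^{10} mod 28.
1

Using successive squaring:
Binary expansion of 10: 1010
Powers of 15 mod 28 (each is the square of the previous):
  15^1 ≡ 15 (mod 28)
  15^2 ≡ 15² = 225 ≡ 1 (mod 28)
  15^4 ≡ 1² = 1 ≡ 1 (mod 28)
  15^8 ≡ 1² = 1 ≡ 1 (mod 28)
10 = 8 + 2, so 15^10 = 15^8 × 15^2 ≡ 1 × 1 (mod 28)
Multiplying step by step:
  1 × 1 = 1 ≡ 1 (mod 28)
Result: 15^10 ≡ 1 (mod 28)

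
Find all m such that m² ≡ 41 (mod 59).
The square roots of 41 mod 59 are 49 and 10. Verify: 49² = 2401 ≡ 41 (mod 59)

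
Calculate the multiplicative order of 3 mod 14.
Powers of 3 mod 14: 3^1≡3, 3^2≡9, 3^3≡13, 3^4≡11, 3^5≡5, 3^6≡1. Order = 6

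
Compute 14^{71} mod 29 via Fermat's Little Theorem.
15

By Fermat's Little Theorem, a^(p-1) ≡ 1 (mod p) for prime p and gcd(a, p) = 1
Here p = 29, so 14^28 ≡ 1 (mod 29)
We can reduce the exponent: 71 mod 28 = 15
So 14^71 ≡ 14^15 (mod 29)
Computing: 14^15 mod 29 = 15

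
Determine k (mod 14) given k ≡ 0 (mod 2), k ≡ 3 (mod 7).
10

Using the Chinese Remainder Theorem:
M = product of moduli = 14
For equation 1: M_1 = 7, 7 ≡ 1 (mod 2), inverse of 7 mod 2 is 1 (check: 1 × 1 = 1 ≡ 1 (mod 2))
For equation 2: M_2 = 2, 2 ≡ 2 (mod 7), inverse of 2 mod 7 is 4 (check: 2 × 4 = 8 ≡ 1 (mod 7))
Combine: k ≡ Σ r_i×M_i×(M_i⁻¹ mod m_i) = 0×7×1 + 3×2×4 = 0 + 24 = 24
24 mod 14 = 10
k ≡ 10 (mod 14)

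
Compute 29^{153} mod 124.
85

Using successive squaring:
Binary expansion of 153: 10011001
Powers of 29 mod 124 (each is the square of the previous):
  29^1 ≡ 29 (mod 124)
  29^2 ≡ 29² = 841 ≡ 97 (mod 124)
  29^4 ≡ 97² = 9409 ≡ 109 (mod 124)
  29^8 ≡ 109² = 11881 ≡ 101 (mod 124)
  29^16 ≡ 101² = 10201 ≡ 33 (mod 124)
  29^32 ≡ 33² = 1089 ≡ 97 (mod 124)
  29^64 ≡ 97² = 9409 ≡ 109 (mod 124)
  29^128 ≡ 109² = 11881 ≡ 101 (mod 124)
153 = 128 + 16 + 8 + 1, so 29^153 = 29^128 × 29^16 × 29^8 × 29^1 ≡ 101 × 33 × 101 × 29 (mod 124)
Multiplying step by step:
  101 × 33 = 3333 ≡ 109 (mod 124)
  109 × 101 = 11009 ≡ 97 (mod 124)
  97 × 29 = 2813 ≡ 85 (mod 124)
Result: 29^153 ≡ 85 (mod 124)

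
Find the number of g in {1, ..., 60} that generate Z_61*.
Number of primitive roots mod 61 = φ(60) = 16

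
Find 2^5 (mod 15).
5 = 4 + 1 (binary 101). Repeated squaring mod 15: 2^1 ≡ 2; 2^2 ≡ 2² = 4 ≡ 4; 2^4 ≡ 4² = 16 ≡ 1. Multiply: 2^5 = 2^4 × 2^1 ≡ 1 × 2 (mod 15): 1 × 2 = 2 ≡ 2. So 2^5 ≡ 2 (mod 15).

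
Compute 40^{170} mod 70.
60

Using successive squaring:
Binary expansion of 170: 10101010
Powers of 40 mod 70 (each is the square of the previous):
  40^1 ≡ 40 (mod 70)
  40^2 ≡ 40² = 1600 ≡ 60 (mod 70)
  40^4 ≡ 60² = 3600 ≡ 30 (mod 70)
  40^8 ≡ 30² = 900 ≡ 60 (mod 70)
  40^16 ≡ 60² = 3600 ≡ 30 (mod 70)
  40^32 ≡ 30² = 900 ≡ 60 (mod 70)
  40^64 ≡ 60² = 3600 ≡ 30 (mod 70)
  40^128 ≡ 30² = 900 ≡ 60 (mod 70)
170 = 128 + 32 + 8 + 2, so 40^170 = 40^128 × 40^32 × 40^8 × 40^2 ≡ 60 × 60 × 60 × 60 (mod 70)
Multiplying step by step:
  60 × 60 = 3600 ≡ 30 (mod 70)
  30 × 60 = 1800 ≡ 50 (mod 70)
  50 × 60 = 3000 ≡ 60 (mod 70)
Result: 40^170 ≡ 60 (mod 70)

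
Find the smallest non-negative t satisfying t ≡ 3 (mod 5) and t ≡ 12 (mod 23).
M = 5 × 23 = 115. M₁ = 23, y₁ ≡ 2 (mod 5). M₂ = 5, y₂ ≡ 14 (mod 23). t = 3×23×2 + 12×5×14 ≡ 58 (mod 115)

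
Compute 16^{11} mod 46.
24

Using successive squaring:
Binary expansion of 11: 1011
Powers of 16 mod 46 (each is the square of the previous):
  16^1 ≡ 16 (mod 46)
  16^2 ≡ 16² = 256 ≡ 26 (mod 46)
  16^4 ≡ 26² = 676 ≡ 32 (mod 46)
  16^8 ≡ 32² = 1024 ≡ 12 (mod 46)
11 = 8 + 2 + 1, so 16^11 = 16^8 × 16^2 × 16^1 ≡ 12 × 26 × 16 (mod 46)
Multiplying step by step:
  12 × 26 = 312 ≡ 36 (mod 46)
  36 × 16 = 576 ≡ 24 (mod 46)
Result: 16^11 ≡ 24 (mod 46)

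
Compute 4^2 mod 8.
2 = 2 (binary 10). Repeated squaring mod 8: 4^1 ≡ 4; 4^2 ≡ 4² = 16 ≡ 0. So 4^2 ≡ 0 (mod 8).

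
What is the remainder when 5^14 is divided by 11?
Using Fermat: 5^{10} ≡ 1 (mod 11). 14 ≡ 4 (mod 10). So 5^{14} ≡ 5^{4} ≡ 9 (mod 11)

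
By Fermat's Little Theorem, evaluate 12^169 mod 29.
By Fermat: 12^{28} ≡ 1 (mod 29). 169 ≡ 1 (mod 28). So 12^{169} ≡ 12^{1} ≡ 12 (mod 29)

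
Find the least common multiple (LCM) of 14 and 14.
14

First find GCD(14, 14) using the Euclidean algorithm:
14 = 1 × 14 + 0
GCD(14, 14) = 14

LCM formula: LCM(a, b) = (a × b) / GCD(a, b)
LCM(14, 14) = (14 × 14) / 14
LCM(14, 14) = 196 / 14
LCM(14, 14) = 14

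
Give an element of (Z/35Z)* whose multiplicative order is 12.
2 has order 12 mod 35 since 2^{12} ≡ 1 (mod 35) and no smaller power works.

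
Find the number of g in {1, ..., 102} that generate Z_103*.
Number of primitive roots mod 103 = φ(102) = 32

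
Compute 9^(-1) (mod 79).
44

Using Extended Euclidean Algorithm:
gcd(9, 79) = 1
Bezout coefficients: 9 × -35 + 79 × 4 = 1
So 9 × -35 ≡ 1 (mod 79)
The inverse is -35 mod 79 = 44
Verification: 9 × 44 = 396 = 5 × 79 + 1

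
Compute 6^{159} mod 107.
106

Using successive squaring:
Binary expansion of 159: 10011111
Powers of 6 mod 107 (each is the square of the previous):
  6^1 ≡ 6 (mod 107)
  6^2 ≡ 6² = 36 ≡ 36 (mod 107)
  6^4 ≡ 36² = 1296 ≡ 12 (mod 107)
  6^8 ≡ 12² = 144 ≡ 37 (mod 107)
  6^16 ≡ 37² = 1369 ≡ 85 (mod 107)
  6^32 ≡ 85² = 7225 ≡ 56 (mod 107)
  6^64 ≡ 56² = 3136 ≡ 33 (mod 107)
  6^128 ≡ 33² = 1089 ≡ 19 (mod 107)
159 = 128 + 16 + 8 + 4 + 2 + 1, so 6^159 = 6^128 × 6^16 × 6^8 × 6^4 × 6^2 × 6^1 ≡ 19 × 85 × 37 × 12 × 36 × 6 (mod 107)
Multiplying step by step:
  19 × 85 = 1615 ≡ 10 (mod 107)
  10 × 37 = 370 ≡ 49 (mod 107)
  49 × 12 = 588 ≡ 53 (mod 107)
  53 × 36 = 1908 ≡ 89 (mod 107)
  89 × 6 = 534 ≡ 106 (mod 107)
Result: 6^159 ≡ 106 (mod 107)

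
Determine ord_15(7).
Powers of 7 mod 15: 7^1≡7, 7^2≡4, 7^3≡13, 7^4≡1. Order = 4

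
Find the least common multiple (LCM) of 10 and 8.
40

First find GCD(10, 8) using the Euclidean algorithm:
10 = 1 × 8 + 2
8 = 4 × 2 + 0
GCD(10, 8) = 2

LCM formula: LCM(a, b) = (a × b) / GCD(a, b)
LCM(10, 8) = (10 × 8) / 2
LCM(10, 8) = 80 / 2
LCM(10, 8) = 40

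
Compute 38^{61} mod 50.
38

Using successive squaring:
Binary expansion of 61: 111101
Powers of 38 mod 50 (each is the square of the previous):
  38^1 ≡ 38 (mod 50)
  38^2 ≡ 38² = 1444 ≡ 44 (mod 50)
  38^4 ≡ 44² = 1936 ≡ 36 (mod 50)
  38^8 ≡ 36² = 1296 ≡ 46 (mod 50)
  38^16 ≡ 46² = 2116 ≡ 16 (mod 50)
  38^32 ≡ 16² = 256 ≡ 6 (mod 50)
61 = 32 + 16 + 8 + 4 + 1, so 38^61 = 38^32 × 38^16 × 38^8 × 38^4 × 38^1 ≡ 6 × 16 × 46 × 36 × 38 (mod 50)
Multiplying step by step:
  6 × 16 = 96 ≡ 46 (mod 50)
  46 × 46 = 2116 ≡ 16 (mod 50)
  16 × 36 = 576 ≡ 26 (mod 50)
  26 × 38 = 988 ≡ 38 (mod 50)
Result: 38^61 ≡ 38 (mod 50)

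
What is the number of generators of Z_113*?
Number of primitive roots mod 113 = φ(112) = 48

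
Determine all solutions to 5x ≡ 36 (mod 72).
36

Since gcd(5, 72) = 1 divides 36, a solution exists.
Multiply both sides by the inverse of 5 mod 72:
  5^(-1) mod 72 = 29
  x ≡ 29 × 36 ≡ 1044 ≡ 36 (mod 72)
Verification: 5 × 36 = 180 = 2 × 72 + 36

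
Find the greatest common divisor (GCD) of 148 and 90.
2

Using the Euclidean algorithm:
148 = 1 × 90 + 58
90 = 1 × 58 + 32
58 = 1 × 32 + 26
32 = 1 × 26 + 6
26 = 4 × 6 + 2
6 = 3 × 2 + 0

GCD(148, 90) = 2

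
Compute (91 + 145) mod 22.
16

(91 + 145) = 236
236 mod 22 = 16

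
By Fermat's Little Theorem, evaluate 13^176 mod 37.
By Fermat: 13^{36} ≡ 1 (mod 37). 176 = 4×36 + 32. So 13^{176} ≡ 13^{32} ≡ 12 (mod 37)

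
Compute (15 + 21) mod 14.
8

(15 + 21) = 36
36 mod 14 = 8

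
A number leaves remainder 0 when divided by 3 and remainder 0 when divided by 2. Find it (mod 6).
M = 3 × 2 = 6. M₁ = 2, y₁ ≡ 2 (mod 3). M₂ = 3, y₂ ≡ 1 (mod 2). k = 0×2×2 + 0×3×1 ≡ 0 (mod 6)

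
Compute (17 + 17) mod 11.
1

(17 + 17) = 34
34 mod 11 = 1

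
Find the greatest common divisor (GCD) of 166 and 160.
2

Using the Euclidean algorithm:
166 = 1 × 160 + 6
160 = 26 × 6 + 4
6 = 1 × 4 + 2
4 = 2 × 2 + 0

GCD(166, 160) = 2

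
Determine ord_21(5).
Powers of 5 mod 21: 5^1≡5, 5^2≡4, 5^3≡20, 5^4≡16, 5^5≡17, 5^6≡1. Order = 6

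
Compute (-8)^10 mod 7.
(-8) ≡ 6 (mod 7). 10 = 8 + 2 (binary 1010). Repeated squaring mod 7: 6^1 ≡ 6; 6^2 ≡ 6² = 36 ≡ 1; 6^4 ≡ 1² = 1 ≡ 1; 6^8 ≡ 1² = 1 ≡ 1. Multiply: (-8)^10 ≡ 6^8 × 6^2 ≡ 1 × 1 (mod 7): 1 × 1 = 1 ≡ 1. So (-8)^10 ≡ 1 (mod 7).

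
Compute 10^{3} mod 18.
10

Using successive squaring:
Binary expansion of 3: 11
Powers of 10 mod 18 (each is the square of the previous):
  10^1 ≡ 10 (mod 18)
  10^2 ≡ 10² = 100 ≡ 10 (mod 18)
3 = 2 + 1, so 10^3 = 10^2 × 10^1 ≡ 10 × 10 (mod 18)
Multiplying step by step:
  10 × 10 = 100 ≡ 10 (mod 18)
Result: 10^3 ≡ 10 (mod 18)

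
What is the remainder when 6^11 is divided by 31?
Using repeated squaring. 11 = 8 + 2 + 1 (binary 1011). Repeated squaring mod 31: 6^1 ≡ 6; 6^2 ≡ 6² = 36 ≡ 5; 6^4 ≡ 5² = 25 ≡ 25; 6^8 ≡ 25² = 625 ≡ 5. Multiply: 6^11 = 6^8 × 6^2 × 6^1 ≡ 5 × 5 × 6 (mod 31): 5 × 5 = 25 ≡ 25; 25 × 6 = 150 ≡ 26. So 6^11 ≡ 26 (mod 31).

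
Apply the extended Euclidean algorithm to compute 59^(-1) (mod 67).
Extended GCD: 59(25) + 67(-22) = 1. So 59^(-1) ≡ 25 ≡ 25 (mod 67). Verify: 59 × 25 = 1475 ≡ 1 (mod 67)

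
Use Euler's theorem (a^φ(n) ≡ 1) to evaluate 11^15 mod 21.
By Euler: 11^{12} ≡ 1 (mod 21) since gcd(11, 21) = 1. 15 = 1×12 + 3. So 11^{15} ≡ 11^{3} ≡ 8 (mod 21)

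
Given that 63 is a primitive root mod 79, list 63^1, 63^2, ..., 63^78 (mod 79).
g^1, g^2, ..., g^{78} mod 79: {63, 19, 12, 45, 70, 65, 66, 50, 69, 2, 47, 38, 24, 11, 61, 51, 53, 21, 59, 4, 15, 76, 48, 22, 43, 23, 27, 42, 39, 8, 30, 73, 17, 44, 7, 46, 54, 5, 78, 16, 60, 67, 34, 9, 14, 13, 29, 10, 77, 32, 41, 55, 68, 18, 28, 26, 58, 20, 75, 64, 3, 31, 57, 36, 56, 52, 37, 40, 71, 49, 6, 62, 35, 72, 33, 25, 74, 1}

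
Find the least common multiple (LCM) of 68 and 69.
4692

First find GCD(68, 69) using the Euclidean algorithm:
68 = 0 × 69 + 68
69 = 1 × 68 + 1
68 = 68 × 1 + 0
GCD(68, 69) = 1

LCM formula: LCM(a, b) = (a × b) / GCD(a, b)
LCM(68, 69) = (68 × 69) / 1
LCM(68, 69) = 4692 / 1
LCM(68, 69) = 4692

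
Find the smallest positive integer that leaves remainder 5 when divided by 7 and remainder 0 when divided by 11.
M = 7 × 11 = 77. M₁ = 11, y₁ ≡ 2 (mod 7). M₂ = 7, y₂ ≡ 8 (mod 11). z = 5×11×2 + 0×7×8 ≡ 33 (mod 77). The smallest positive such number is 33.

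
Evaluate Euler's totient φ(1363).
1288

Prime factorization: 1363 = 29 × 47
Using the formula φ(n) = n × Π(1 - 1/p) for each prime factor p:
φ(1363) = 1363 × (1 - 1/29) × (1 - 1/47)
φ(1363) = 1288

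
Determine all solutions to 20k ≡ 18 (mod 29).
27

Since gcd(20, 29) = 1 divides 18, a solution exists.
Multiply both sides by the inverse of 20 mod 29:
  20^(-1) mod 29 = 16
  x ≡ 16 × 18 ≡ 288 ≡ 27 (mod 29)
Verification: 20 × 27 = 540 = 18 × 29 + 18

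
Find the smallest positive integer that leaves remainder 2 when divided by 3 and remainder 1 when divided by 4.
M = 3 × 4 = 12. M₁ = 4, y₁ ≡ 1 (mod 3). M₂ = 3, y₂ ≡ 3 (mod 4). z = 2×4×1 + 1×3×3 ≡ 5 (mod 12). The smallest positive such number is 5.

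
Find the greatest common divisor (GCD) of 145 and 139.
1

Using the Euclidean algorithm:
145 = 1 × 139 + 6
139 = 23 × 6 + 1
6 = 6 × 1 + 0

GCD(145, 139) = 1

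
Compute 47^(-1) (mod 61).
47^(-1) ≡ 13 (mod 61). Verification: 47 × 13 = 611 ≡ 1 (mod 61)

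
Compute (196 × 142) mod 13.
12

(196 × 142) = 27832
27832 mod 13 = 12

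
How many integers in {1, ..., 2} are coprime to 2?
1

Prime factorization: 2 = 2
Using the formula φ(n) = n × Π(1 - 1/p) for each prime factor p:
φ(2) = 2 × (1 - 1/2)
φ(2) = 1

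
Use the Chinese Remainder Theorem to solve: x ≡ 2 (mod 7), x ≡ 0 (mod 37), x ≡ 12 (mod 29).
7030

Using the Chinese Remainder Theorem:
M = product of moduli = 7511
For equation 1: M_1 = 1073, 1073 ≡ 2 (mod 7), inverse of 1073 mod 7 is 4 (check: 2 × 4 = 8 ≡ 1 (mod 7))
For equation 2: M_2 = 203, 203 ≡ 18 (mod 37), inverse of 203 mod 37 is 35 (check: 18 × 35 = 630 ≡ 1 (mod 37))
For equation 3: M_3 = 259, 259 ≡ 27 (mod 29), inverse of 259 mod 29 is 14 (check: 27 × 14 = 378 ≡ 1 (mod 29))
Combine: x ≡ Σ r_i×M_i×(M_i⁻¹ mod m_i) = 2×1073×4 + 0×203×35 + 12×259×14 = 8584 + 0 + 43512 = 52096
52096 mod 7511 = 7030
x ≡ 7030 (mod 7511)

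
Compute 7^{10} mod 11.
1

Using successive squaring:
Binary expansion of 10: 1010
Powers of 7 mod 11 (each is the square of the previous):
  7^1 ≡ 7 (mod 11)
  7^2 ≡ 7² = 49 ≡ 5 (mod 11)
  7^4 ≡ 5² = 25 ≡ 3 (mod 11)
  7^8 ≡ 3² = 9 ≡ 9 (mod 11)
10 = 8 + 2, so 7^10 = 7^8 × 7^2 ≡ 9 × 5 (mod 11)
Multiplying step by step:
  9 × 5 = 45 ≡ 1 (mod 11)
Result: 7^10 ≡ 1 (mod 11)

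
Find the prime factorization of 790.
2 × 5 × 79

Divide by primes starting from smallest:
790 ÷ 2 = 395
395 ÷ 5 = 79
79 ÷ 79 = 1

790 = 2 × 5 × 79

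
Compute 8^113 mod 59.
Using Fermat: 8^{58} ≡ 1 (mod 59). 113 ≡ 55 (mod 58). So 8^{113} ≡ 8^{55} ≡ 31 (mod 59)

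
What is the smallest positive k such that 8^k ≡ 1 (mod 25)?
Powers of 8 mod 25: 8^1≡8, 8^2≡14, 8^3≡12, 8^4≡21, 8^5≡18, 8^6≡19, 8^7≡2, 8^8≡16, 8^9≡3, 8^10≡24, 8^11≡17, 8^12≡11, 8^13≡13, 8^14≡4, 8^15≡7, 8^16≡6, 8^17≡23, 8^18≡9, 8^19≡22, 8^20≡1. Order = 20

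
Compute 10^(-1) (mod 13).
4

Using Extended Euclidean Algorithm:
gcd(10, 13) = 1
Bezout coefficients: 10 × 4 + 13 × -3 = 1
So 10 × 4 ≡ 1 (mod 13)
The inverse is 4 mod 13 = 4
Verification: 10 × 4 = 40 = 3 × 13 + 1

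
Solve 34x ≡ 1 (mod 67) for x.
34^(-1) ≡ 2 (mod 67). Verification: 34 × 2 = 68 ≡ 1 (mod 67)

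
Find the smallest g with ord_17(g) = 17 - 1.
p - 1 = 16 has prime divisors 2. h is a primitive root mod 17 iff h^(16/q) ≢ 1 (mod 17) for each such q.
h = 2: 2^8 ≡ 1 (mod 17); 2^8 ≡ 1, so not a primitive root.
h = 3: 3^8 ≡ 16 (mod 17); none is 1, so 3 has order 16 and is a primitive root.
The smallest primitive root mod 17 is g = 3.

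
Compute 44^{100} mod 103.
49

Using successive squaring:
Binary expansion of 100: 1100100
Powers of 44 mod 103 (each is the square of the previous):
  44^1 ≡ 44 (mod 103)
  44^2 ≡ 44² = 1936 ≡ 82 (mod 103)
  44^4 ≡ 82² = 6724 ≡ 29 (mod 103)
  44^8 ≡ 29² = 841 ≡ 17 (mod 103)
  44^16 ≡ 17² = 289 ≡ 83 (mod 103)
  44^32 ≡ 83² = 6889 ≡ 91 (mod 103)
  44^64 ≡ 91² = 8281 ≡ 41 (mod 103)
100 = 64 + 32 + 4, so 44^100 = 44^64 × 44^32 × 44^4 ≡ 41 × 91 × 29 (mod 103)
Multiplying step by step:
  41 × 91 = 3731 ≡ 23 (mod 103)
  23 × 29 = 667 ≡ 49 (mod 103)
Result: 44^100 ≡ 49 (mod 103)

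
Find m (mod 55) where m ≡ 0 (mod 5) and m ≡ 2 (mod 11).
M = 5 × 11 = 55. M₁ = 11, y₁ ≡ 1 (mod 5). M₂ = 5, y₂ ≡ 9 (mod 11). m = 0×11×1 + 2×5×9 ≡ 35 (mod 55)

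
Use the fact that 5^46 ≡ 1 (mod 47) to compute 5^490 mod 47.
By Fermat: 5^{46} ≡ 1 (mod 47). 490 ≡ 30 (mod 46). So 5^{490} ≡ 5^{30} ≡ 36 (mod 47)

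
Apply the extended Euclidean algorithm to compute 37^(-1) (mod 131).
Extended GCD: 37(-46) + 131(13) = 1. So 37^(-1) ≡ 85 ≡ 85 (mod 131). Verify: 37 × 85 = 3145 ≡ 1 (mod 131)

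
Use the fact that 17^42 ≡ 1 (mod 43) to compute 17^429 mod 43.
By Fermat: 17^{42} ≡ 1 (mod 43). 429 ≡ 9 (mod 42). So 17^{429} ≡ 17^{9} ≡ 41 (mod 43)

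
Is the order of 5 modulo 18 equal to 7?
No, the actual order is 6, not 7.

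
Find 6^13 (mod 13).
Using Fermat: 6^{12} ≡ 1 (mod 13). 13 ≡ 1 (mod 12). So 6^{13} ≡ 6^{1} ≡ 6 (mod 13)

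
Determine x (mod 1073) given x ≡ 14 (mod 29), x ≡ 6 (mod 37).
43

Using the Chinese Remainder Theorem:
M = product of moduli = 1073
For equation 1: M_1 = 37, 37 ≡ 8 (mod 29), inverse of 37 mod 29 is 11 (check: 8 × 11 = 88 ≡ 1 (mod 29))
For equation 2: M_2 = 29, 29 ≡ 29 (mod 37), inverse of 29 mod 37 is 23 (check: 29 × 23 = 667 ≡ 1 (mod 37))
Combine: x ≡ Σ r_i×M_i×(M_i⁻¹ mod m_i) = 14×37×11 + 6×29×23 = 5698 + 4002 = 9700
9700 mod 1073 = 43
x ≡ 43 (mod 1073)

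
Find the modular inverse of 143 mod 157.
143^(-1) ≡ 56 (mod 157). Verification: 143 × 56 = 8008 ≡ 1 (mod 157)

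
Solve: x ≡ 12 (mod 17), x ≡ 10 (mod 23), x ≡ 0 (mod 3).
M = 17 × 23 × 3 = 1173. M₁ = 69, y₁ ≡ 1 (mod 17). M₂ = 51, y₂ ≡ 14 (mod 23). M₃ = 391, y₃ ≡ 1 (mod 3). x = 12×69×1 + 10×51×14 + 0×391×1 ≡ 930 (mod 1173)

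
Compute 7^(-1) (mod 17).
7^(-1) ≡ 5 (mod 17). Verification: 7 × 5 = 35 ≡ 1 (mod 17)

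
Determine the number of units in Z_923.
840

Prime factorization: 923 = 13 × 71
Using the formula φ(n) = n × Π(1 - 1/p) for each prime factor p:
φ(923) = 923 × (1 - 1/13) × (1 - 1/71)
φ(923) = 840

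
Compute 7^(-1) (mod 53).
38

Using Extended Euclidean Algorithm:
gcd(7, 53) = 1
Bezout coefficients: 7 × -15 + 53 × 2 = 1
So 7 × -15 ≡ 1 (mod 53)
The inverse is -15 mod 53 = 38
Verification: 7 × 38 = 266 = 5 × 53 + 1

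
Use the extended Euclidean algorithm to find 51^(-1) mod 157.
Extended GCD: 51(-40) + 157(13) = 1. So 51^(-1) ≡ 117 ≡ 117 (mod 157). Verify: 51 × 117 = 5967 ≡ 1 (mod 157)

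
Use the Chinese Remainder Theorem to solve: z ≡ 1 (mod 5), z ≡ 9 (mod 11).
M = 5 × 11 = 55. M₁ = 11, y₁ ≡ 1 (mod 5). M₂ = 5, y₂ ≡ 9 (mod 11). z = 1×11×1 + 9×5×9 ≡ 31 (mod 55)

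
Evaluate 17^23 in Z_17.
Using repeated squaring. 17 ≡ 0 (mod 17). 23 = 16 + 4 + 2 + 1 (binary 10111). Repeated squaring mod 17: 0^1 ≡ 0; 0^2 ≡ 0² = 0 ≡ 0; 0^4 ≡ 0² = 0 ≡ 0; 0^8 ≡ 0² = 0 ≡ 0; 0^16 ≡ 0² = 0 ≡ 0. Multiply: 17^23 ≡ 0^16 × 0^4 × 0^2 × 0^1 ≡ 0 × 0 × 0 × 0 (mod 17): 0 × 0 = 0 ≡ 0; 0 × 0 = 0 ≡ 0; 0 × 0 = 0 ≡ 0. So 17^23 ≡ 0 (mod 17).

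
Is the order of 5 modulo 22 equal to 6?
No, the actual order is 5, not 6.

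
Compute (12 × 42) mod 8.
0

(12 × 42) = 504
504 mod 8 = 0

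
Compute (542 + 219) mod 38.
1

(542 + 219) = 761
761 mod 38 = 1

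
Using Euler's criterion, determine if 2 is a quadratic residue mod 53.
By Euler's criterion: 2^{26} ≡ 52 (mod 53). Since this equals -1 (≡ 52), 2 is not a QR.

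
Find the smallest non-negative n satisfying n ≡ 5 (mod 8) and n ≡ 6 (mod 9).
M = 8 × 9 = 72. M₁ = 9, y₁ ≡ 1 (mod 8). M₂ = 8, y₂ ≡ 8 (mod 9). n = 5×9×1 + 6×8×8 ≡ 69 (mod 72)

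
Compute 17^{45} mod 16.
1

Using successive squaring:
Binary expansion of 45: 101101
Powers of 17 mod 16 (each is the square of the previous):
  17^1 ≡ 1 (mod 16)
  17^2 ≡ 1² = 1 ≡ 1 (mod 16)
  17^4 ≡ 1² = 1 ≡ 1 (mod 16)
  17^8 ≡ 1² = 1 ≡ 1 (mod 16)
  17^16 ≡ 1² = 1 ≡ 1 (mod 16)
  17^32 ≡ 1² = 1 ≡ 1 (mod 16)
45 = 32 + 8 + 4 + 1, so 17^45 = 17^32 × 17^8 × 17^4 × 17^1 ≡ 1 × 1 × 1 × 1 (mod 16)
Multiplying step by step:
  1 × 1 = 1 ≡ 1 (mod 16)
  1 × 1 = 1 ≡ 1 (mod 16)
  1 × 1 = 1 ≡ 1 (mod 16)
Result: 17^45 ≡ 1 (mod 16)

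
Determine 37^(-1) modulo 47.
37^(-1) ≡ 14 (mod 47). Verification: 37 × 14 = 518 ≡ 1 (mod 47)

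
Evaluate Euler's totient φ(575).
440

Prime factorization: 575 = 5^2 × 23
Using the formula φ(n) = n × Π(1 - 1/p) for each prime factor p:
φ(575) = 575 × (1 - 1/5) × (1 - 1/23)
φ(575) = 440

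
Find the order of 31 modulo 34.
Powers of 31 mod 34: 31^1≡31, 31^2≡9, 31^3≡7, 31^4≡13, 31^5≡29, 31^6≡15, 31^7≡23, 31^8≡33, 31^9≡3, 31^10≡25, 31^11≡27, 31^12≡21, 31^13≡5, 31^14≡19, 31^15≡11, 31^16≡1. Order = 16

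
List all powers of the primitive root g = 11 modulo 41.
g^1, g^2, ..., g^{40} mod 41: {11, 39, 19, 4, 3, 33, 35, 16, 12, 9, 17, 23, 7, 36, 27, 10, 28, 21, 26, 40, 30, 2, 22, 37, 38, 8, 6, 25, 29, 32, 24, 18, 34, 5, 14, 31, 13, 20, 15, 1}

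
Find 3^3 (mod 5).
3 = 2 + 1 (binary 11). Repeated squaring mod 5: 3^1 ≡ 3; 3^2 ≡ 3² = 9 ≡ 4. Multiply: 3^3 = 3^2 × 3^1 ≡ 4 × 3 (mod 5): 4 × 3 = 12 ≡ 2. So 3^3 ≡ 2 (mod 5).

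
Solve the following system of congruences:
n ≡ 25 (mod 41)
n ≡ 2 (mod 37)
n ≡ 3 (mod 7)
927

Using the Chinese Remainder Theorem:
M = product of moduli = 10619
For equation 1: M_1 = 259, 259 ≡ 13 (mod 41), inverse of 259 mod 41 is 19 (check: 13 × 19 = 247 ≡ 1 (mod 41))
For equation 2: M_2 = 287, 287 ≡ 28 (mod 37), inverse of 287 mod 37 is 4 (check: 28 × 4 = 112 ≡ 1 (mod 37))
For equation 3: M_3 = 1517, 1517 ≡ 5 (mod 7), inverse of 1517 mod 7 is 3 (check: 5 × 3 = 15 ≡ 1 (mod 7))
Combine: n ≡ Σ r_i×M_i×(M_i⁻¹ mod m_i) = 25×259×19 + 2×287×4 + 3×1517×3 = 123025 + 2296 + 13653 = 138974
138974 mod 10619 = 927
n ≡ 927 (mod 10619)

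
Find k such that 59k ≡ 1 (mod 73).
59^(-1) ≡ 26 (mod 73). Verification: 59 × 26 = 1534 ≡ 1 (mod 73)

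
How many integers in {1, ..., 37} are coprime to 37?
36

Prime factorization: 37 = 37
Using the formula φ(n) = n × Π(1 - 1/p) for each prime factor p:
φ(37) = 37 × (1 - 1/37)
φ(37) = 36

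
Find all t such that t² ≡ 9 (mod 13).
The square roots of 9 mod 13 are 3 and 10. Verify: 3² = 9 ≡ 9 (mod 13)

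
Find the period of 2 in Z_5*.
Powers of 2 mod 5: 2^1≡2, 2^2≡4, 2^3≡3, 2^4≡1. Order = 4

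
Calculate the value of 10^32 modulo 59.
Using repeated squaring. 32 = 32 (binary 100000). Repeated squaring mod 59: 10^1 ≡ 10; 10^2 ≡ 10² = 100 ≡ 41; 10^4 ≡ 41² = 1681 ≡ 29; 10^8 ≡ 29² = 841 ≡ 15; 10^16 ≡ 15² = 225 ≡ 48; 10^32 ≡ 48² = 2304 ≡ 3. So 10^32 ≡ 3 (mod 59).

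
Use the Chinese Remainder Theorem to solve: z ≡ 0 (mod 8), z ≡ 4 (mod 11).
M = 8 × 11 = 88. M₁ = 11, y₁ ≡ 3 (mod 8). M₂ = 8, y₂ ≡ 7 (mod 11). z = 0×11×3 + 4×8×7 ≡ 48 (mod 88)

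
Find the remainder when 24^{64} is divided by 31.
By Fermat: 24^{30} ≡ 1 (mod 31). 64 = 2×30 + 4. So 24^{64} ≡ 24^{4} ≡ 14 (mod 31)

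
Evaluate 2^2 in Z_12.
2 = 2 (binary 10). Repeated squaring mod 12: 2^1 ≡ 2; 2^2 ≡ 2² = 4 ≡ 4. So 2^2 ≡ 4 (mod 12).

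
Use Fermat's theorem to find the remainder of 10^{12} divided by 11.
1

By Fermat's Little Theorem, a^(p-1) ≡ 1 (mod p) for prime p and gcd(a, p) = 1
Here p = 11, so 10^10 ≡ 1 (mod 11)
We can reduce the exponent: 12 mod 10 = 2
So 10^12 ≡ 10^2 (mod 11)
Computing: 10^2 mod 11 = 1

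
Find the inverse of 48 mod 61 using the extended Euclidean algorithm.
Extended GCD: 48(14) + 61(-11) = 1. So 48^(-1) ≡ 14 ≡ 14 (mod 61). Verify: 48 × 14 = 672 ≡ 1 (mod 61)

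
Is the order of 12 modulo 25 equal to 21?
No, the actual order is 20, not 21.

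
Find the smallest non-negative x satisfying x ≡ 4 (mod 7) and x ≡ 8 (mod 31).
M = 7 × 31 = 217. M₁ = 31, y₁ ≡ 5 (mod 7). M₂ = 7, y₂ ≡ 9 (mod 31). x = 4×31×5 + 8×7×9 ≡ 39 (mod 217)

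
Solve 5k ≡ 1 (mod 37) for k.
5^(-1) ≡ 15 (mod 37). Verification: 5 × 15 = 75 ≡ 1 (mod 37)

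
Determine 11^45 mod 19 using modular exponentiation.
Using Fermat: 11^{18} ≡ 1 (mod 19). 45 ≡ 9 (mod 18). So 11^{45} ≡ 11^{9} ≡ 1 (mod 19)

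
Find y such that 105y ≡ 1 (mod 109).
105^(-1) ≡ 27 (mod 109). Verification: 105 × 27 = 2835 ≡ 1 (mod 109)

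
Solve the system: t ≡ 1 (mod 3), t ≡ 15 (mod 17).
M = 3 × 17 = 51. M₁ = 17, y₁ ≡ 2 (mod 3). M₂ = 3, y₂ ≡ 6 (mod 17). t = 1×17×2 + 15×3×6 ≡ 49 (mod 51)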